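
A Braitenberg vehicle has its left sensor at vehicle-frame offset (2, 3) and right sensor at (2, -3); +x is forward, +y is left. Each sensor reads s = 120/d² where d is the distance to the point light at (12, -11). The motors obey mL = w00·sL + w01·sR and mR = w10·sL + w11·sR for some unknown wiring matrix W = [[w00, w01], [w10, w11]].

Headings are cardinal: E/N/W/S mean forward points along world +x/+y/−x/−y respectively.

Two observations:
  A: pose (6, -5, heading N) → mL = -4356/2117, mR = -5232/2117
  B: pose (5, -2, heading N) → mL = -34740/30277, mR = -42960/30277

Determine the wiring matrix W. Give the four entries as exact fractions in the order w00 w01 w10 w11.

obs A: pose=(6,-5,N) → sL=24/29, sR=120/73, mL=-4356/2117, mR=-5232/2117
obs B: pose=(5,-2,N) → sL=120/221, sR=120/137, mL=-34740/30277, mR=-42960/30277
sensor matrix S = [[24/29, 120/73], [120/221, 120/137]]; det S = -10748160/64096409
solve [mL_A; mL_B] = S·[w00; w01] and [mR_A; mR_B] = S·[w10; w11]:
  w00 = -1/2, w01 = -1, w10 = -1, w11 = -1

-1/2 -1 -1 -1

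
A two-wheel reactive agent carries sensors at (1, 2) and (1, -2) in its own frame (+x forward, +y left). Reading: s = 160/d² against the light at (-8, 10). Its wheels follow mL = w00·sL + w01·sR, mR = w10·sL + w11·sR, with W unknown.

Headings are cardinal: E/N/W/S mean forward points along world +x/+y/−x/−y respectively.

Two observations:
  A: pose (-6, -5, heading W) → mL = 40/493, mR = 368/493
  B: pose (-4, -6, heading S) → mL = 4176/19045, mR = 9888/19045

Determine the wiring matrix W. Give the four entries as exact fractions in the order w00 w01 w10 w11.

1 -1/2 1/2 1/2

obs A: pose=(-6,-5,W) → sL=16/29, sR=16/17, mL=40/493, mR=368/493
obs B: pose=(-4,-6,S) → sL=32/65, sR=160/293, mL=4176/19045, mR=9888/19045
sensor matrix S = [[16/29, 16/17], [32/65, 160/293]]; det S = -1521664/9389185
solve [mL_A; mL_B] = S·[w00; w01] and [mR_A; mR_B] = S·[w10; w11]:
  w00 = 1, w01 = -1/2, w10 = 1/2, w11 = 1/2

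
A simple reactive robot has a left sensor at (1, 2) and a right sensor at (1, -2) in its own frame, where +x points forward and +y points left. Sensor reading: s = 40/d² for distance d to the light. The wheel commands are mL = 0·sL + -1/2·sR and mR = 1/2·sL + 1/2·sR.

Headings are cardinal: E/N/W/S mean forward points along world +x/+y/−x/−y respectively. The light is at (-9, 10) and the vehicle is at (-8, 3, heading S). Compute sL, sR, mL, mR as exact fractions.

left sensor world pos  = (-6, 2); dL² = 73
right sensor world pos = (-10, 2); dR² = 65
sL = 40/73 = 40/73
sR = 40/65 = 8/13
mL = 0·sL + -1/2·sR = -4/13
mR = 1/2·sL + 1/2·sR = 552/949

40/73 8/13 -4/13 552/949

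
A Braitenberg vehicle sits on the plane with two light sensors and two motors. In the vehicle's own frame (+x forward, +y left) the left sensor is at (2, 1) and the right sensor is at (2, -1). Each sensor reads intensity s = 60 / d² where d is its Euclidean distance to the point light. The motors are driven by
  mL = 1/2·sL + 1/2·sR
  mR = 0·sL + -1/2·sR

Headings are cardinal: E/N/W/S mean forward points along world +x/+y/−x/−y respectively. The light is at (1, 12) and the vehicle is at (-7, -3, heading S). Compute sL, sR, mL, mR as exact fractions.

30/169 6/37 1062/6253 -3/37

left sensor world pos  = (-6, -5); dL² = 338
right sensor world pos = (-8, -5); dR² = 370
sL = 60/338 = 30/169
sR = 60/370 = 6/37
mL = 1/2·sL + 1/2·sR = 1062/6253
mR = 0·sL + -1/2·sR = -3/37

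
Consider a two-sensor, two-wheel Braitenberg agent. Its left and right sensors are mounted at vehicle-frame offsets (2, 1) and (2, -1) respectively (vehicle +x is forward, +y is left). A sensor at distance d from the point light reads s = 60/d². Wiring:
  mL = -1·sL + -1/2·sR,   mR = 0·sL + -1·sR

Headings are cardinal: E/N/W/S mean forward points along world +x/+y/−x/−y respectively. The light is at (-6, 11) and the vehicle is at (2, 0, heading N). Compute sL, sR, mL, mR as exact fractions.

6/13 10/27 -227/351 -10/27

left sensor world pos  = (1, 2); dL² = 130
right sensor world pos = (3, 2); dR² = 162
sL = 60/130 = 6/13
sR = 60/162 = 10/27
mL = -1·sL + -1/2·sR = -227/351
mR = 0·sL + -1·sR = -10/27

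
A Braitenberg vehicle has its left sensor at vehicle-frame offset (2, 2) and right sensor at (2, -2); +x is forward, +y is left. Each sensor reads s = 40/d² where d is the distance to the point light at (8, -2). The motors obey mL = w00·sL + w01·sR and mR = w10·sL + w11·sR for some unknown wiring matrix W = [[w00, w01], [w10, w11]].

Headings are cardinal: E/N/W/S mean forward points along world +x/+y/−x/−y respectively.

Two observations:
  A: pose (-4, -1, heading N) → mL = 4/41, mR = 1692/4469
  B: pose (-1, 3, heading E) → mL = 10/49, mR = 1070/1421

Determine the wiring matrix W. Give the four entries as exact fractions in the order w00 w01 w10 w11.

obs A: pose=(-4,-1,N) → sL=8/41, sR=40/109, mL=4/41, mR=1692/4469
obs B: pose=(-1,3,E) → sL=20/49, sR=20/29, mL=10/49, mR=1070/1421
sensor matrix S = [[8/41, 40/109], [20/49, 20/29]]; det S = -96640/6350449
solve [mL_A; mL_B] = S·[w00; w01] and [mR_A; mR_B] = S·[w10; w11]:
  w00 = 1/2, w01 = 0, w10 = 1, w11 = 1/2

1/2 0 1 1/2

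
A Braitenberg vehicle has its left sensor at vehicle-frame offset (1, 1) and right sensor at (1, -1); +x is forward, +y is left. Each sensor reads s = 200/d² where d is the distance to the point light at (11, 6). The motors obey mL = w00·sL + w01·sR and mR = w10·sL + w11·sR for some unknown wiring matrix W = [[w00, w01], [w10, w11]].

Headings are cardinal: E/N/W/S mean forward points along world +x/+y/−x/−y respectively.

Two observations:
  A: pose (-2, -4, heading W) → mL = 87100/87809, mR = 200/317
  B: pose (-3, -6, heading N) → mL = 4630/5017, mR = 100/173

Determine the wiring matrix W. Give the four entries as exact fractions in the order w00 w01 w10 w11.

1 1/2 1 0

obs A: pose=(-2,-4,W) → sL=200/317, sR=200/277, mL=87100/87809, mR=200/317
obs B: pose=(-3,-6,N) → sL=100/173, sR=20/29, mL=4630/5017, mR=100/173
sensor matrix S = [[200/317, 200/277], [100/173, 20/29]]; det S = 7824000/440537753
solve [mL_A; mL_B] = S·[w00; w01] and [mR_A; mR_B] = S·[w10; w11]:
  w00 = 1, w01 = 1/2, w10 = 1, w11 = 0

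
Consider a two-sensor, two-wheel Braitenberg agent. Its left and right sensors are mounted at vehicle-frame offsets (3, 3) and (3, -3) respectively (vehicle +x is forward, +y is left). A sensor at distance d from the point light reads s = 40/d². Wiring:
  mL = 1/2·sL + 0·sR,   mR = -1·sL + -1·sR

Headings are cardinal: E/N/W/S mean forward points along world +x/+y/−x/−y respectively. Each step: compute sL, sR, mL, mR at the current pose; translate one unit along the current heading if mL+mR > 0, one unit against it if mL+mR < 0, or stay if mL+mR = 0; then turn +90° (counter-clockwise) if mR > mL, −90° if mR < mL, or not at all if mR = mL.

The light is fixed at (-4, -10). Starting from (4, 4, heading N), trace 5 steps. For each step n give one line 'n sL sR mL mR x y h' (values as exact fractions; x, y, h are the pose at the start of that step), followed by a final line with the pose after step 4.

0 20/157 4/41 10/157 -1448/6437 4 4 N
1 40/377 40/221 20/377 -1840/6409 4 3 E
2 1/5 10/29 1/10 -79/145 3 3 S
3 40/137 8/61 20/137 -3536/8357 3 4 W
4 20/157 4/41 10/157 -1448/6437 4 4 N
final 4 3 E

n=0: pose=(4,4,N); sL=20/157, sR=4/41; mL=10/157, mR=-1448/6437; mL+mR=-1038/6437 → advance -1; mR−mL=-1858/6437 → turn -1·90°
n=1: pose=(4,3,E); sL=40/377, sR=40/221; mL=20/377, mR=-1840/6409; mL+mR=-1500/6409 → advance -1; mR−mL=-2180/6409 → turn -1·90°
n=2: pose=(3,3,S); sL=1/5, sR=10/29; mL=1/10, mR=-79/145; mL+mR=-129/290 → advance -1; mR−mL=-187/290 → turn -1·90°
n=3: pose=(3,4,W); sL=40/137, sR=8/61; mL=20/137, mR=-3536/8357; mL+mR=-2316/8357 → advance -1; mR−mL=-4756/8357 → turn -1·90°
n=4: pose=(4,4,N); sL=20/157, sR=4/41; mL=10/157, mR=-1448/6437; mL+mR=-1038/6437 → advance -1; mR−mL=-1858/6437 → turn -1·90°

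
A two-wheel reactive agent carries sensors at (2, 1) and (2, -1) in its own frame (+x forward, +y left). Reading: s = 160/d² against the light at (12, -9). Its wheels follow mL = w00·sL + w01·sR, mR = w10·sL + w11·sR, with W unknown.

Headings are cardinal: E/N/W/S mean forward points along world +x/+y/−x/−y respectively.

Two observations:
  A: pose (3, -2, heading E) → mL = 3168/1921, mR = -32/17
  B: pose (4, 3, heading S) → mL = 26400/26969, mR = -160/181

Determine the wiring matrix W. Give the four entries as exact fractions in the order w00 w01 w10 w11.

obs A: pose=(3,-2,E) → sL=160/113, sR=32/17, mL=3168/1921, mR=-32/17
obs B: pose=(4,3,S) → sL=160/149, sR=160/181, mL=26400/26969, mR=-160/181
sensor matrix S = [[160/113, 32/17], [160/149, 160/181]]; det S = -39874560/51807449
solve [mL_A; mL_B] = S·[w00; w01] and [mR_A; mR_B] = S·[w10; w11]:
  w00 = 1/2, w01 = 1/2, w10 = 0, w11 = -1

1/2 1/2 0 -1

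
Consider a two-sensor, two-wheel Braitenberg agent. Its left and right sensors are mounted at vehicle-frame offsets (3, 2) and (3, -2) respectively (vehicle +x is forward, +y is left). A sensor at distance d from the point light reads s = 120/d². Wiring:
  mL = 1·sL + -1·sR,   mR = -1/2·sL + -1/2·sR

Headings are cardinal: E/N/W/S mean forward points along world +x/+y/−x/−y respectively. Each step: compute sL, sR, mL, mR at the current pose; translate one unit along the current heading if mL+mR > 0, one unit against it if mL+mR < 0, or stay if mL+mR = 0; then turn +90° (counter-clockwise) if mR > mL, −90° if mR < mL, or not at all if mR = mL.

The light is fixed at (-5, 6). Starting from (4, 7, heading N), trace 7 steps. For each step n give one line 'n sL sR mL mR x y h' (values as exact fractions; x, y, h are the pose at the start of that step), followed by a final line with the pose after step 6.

0 24/13 120/137 1728/1781 -2424/1781 4 7 N
1 30/37 30/37 0 -30/37 4 6 E
2 120/109 8/3 -512/327 -616/327 3 6 S
3 60/13 60/17 240/221 -900/221 3 7 W
4 24/13 120/137 1728/1781 -2424/1781 4 7 N
5 30/37 30/37 0 -30/37 4 6 E
6 120/109 8/3 -512/327 -616/327 3 6 S
final 3 7 W

n=0: pose=(4,7,N); sL=24/13, sR=120/137; mL=1728/1781, mR=-2424/1781; mL+mR=-696/1781 → advance -1; mR−mL=-4152/1781 → turn -1·90°
n=1: pose=(4,6,E); sL=30/37, sR=30/37; mL=0, mR=-30/37; mL+mR=-30/37 → advance -1; mR−mL=-30/37 → turn -1·90°
n=2: pose=(3,6,S); sL=120/109, sR=8/3; mL=-512/327, mR=-616/327; mL+mR=-376/109 → advance -1; mR−mL=-104/327 → turn -1·90°
n=3: pose=(3,7,W); sL=60/13, sR=60/17; mL=240/221, mR=-900/221; mL+mR=-660/221 → advance -1; mR−mL=-1140/221 → turn -1·90°
n=4: pose=(4,7,N); sL=24/13, sR=120/137; mL=1728/1781, mR=-2424/1781; mL+mR=-696/1781 → advance -1; mR−mL=-4152/1781 → turn -1·90°
n=5: pose=(4,6,E); sL=30/37, sR=30/37; mL=0, mR=-30/37; mL+mR=-30/37 → advance -1; mR−mL=-30/37 → turn -1·90°
n=6: pose=(3,6,S); sL=120/109, sR=8/3; mL=-512/327, mR=-616/327; mL+mR=-376/109 → advance -1; mR−mL=-104/327 → turn -1·90°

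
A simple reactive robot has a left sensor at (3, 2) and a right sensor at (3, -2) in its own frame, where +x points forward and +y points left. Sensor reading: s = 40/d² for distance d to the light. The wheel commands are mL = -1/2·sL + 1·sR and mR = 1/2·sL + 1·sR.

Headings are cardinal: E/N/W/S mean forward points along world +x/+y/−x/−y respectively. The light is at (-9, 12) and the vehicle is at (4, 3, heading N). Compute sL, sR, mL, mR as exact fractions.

left sensor world pos  = (2, 6); dL² = 157
right sensor world pos = (6, 6); dR² = 261
sL = 40/157 = 40/157
sR = 40/261 = 40/261
mL = -1/2·sL + 1·sR = 1060/40977
mR = 1/2·sL + 1·sR = 11500/40977

40/157 40/261 1060/40977 11500/40977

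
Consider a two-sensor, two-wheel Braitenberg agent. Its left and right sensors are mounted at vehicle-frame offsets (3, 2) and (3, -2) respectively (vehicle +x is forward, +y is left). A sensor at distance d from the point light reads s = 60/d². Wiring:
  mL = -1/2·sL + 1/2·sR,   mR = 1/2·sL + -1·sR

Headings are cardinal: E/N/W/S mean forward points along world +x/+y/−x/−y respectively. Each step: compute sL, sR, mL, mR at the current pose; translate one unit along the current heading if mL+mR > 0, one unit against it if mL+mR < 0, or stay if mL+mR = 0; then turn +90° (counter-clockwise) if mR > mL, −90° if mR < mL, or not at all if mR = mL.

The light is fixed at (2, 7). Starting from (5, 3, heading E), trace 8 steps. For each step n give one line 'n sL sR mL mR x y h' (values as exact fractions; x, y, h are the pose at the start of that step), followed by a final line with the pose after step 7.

n=0: pose=(5,3,E); sL=3/2, sR=5/6; mL=-1/3, mR=-1/12; mL+mR=-5/12 → advance -1; mR−mL=1/4 → turn +1·90°
n=1: pose=(4,3,N); sL=60, sR=60/17; mL=-480/17, mR=450/17; mL+mR=-30/17 → advance -1; mR−mL=930/17 → turn +1·90°
n=2: pose=(4,2,W); sL=6/5, sR=6; mL=12/5, mR=-27/5; mL+mR=-3 → advance -1; mR−mL=-39/5 → turn -1·90°
n=3: pose=(5,2,N); sL=12, sR=60/29; mL=-144/29, mR=114/29; mL+mR=-30/29 → advance -1; mR−mL=258/29 → turn +1·90°
n=4: pose=(5,1,W); sL=15/16, sR=15/4; mL=45/32, mR=-105/32; mL+mR=-15/8 → advance -1; mR−mL=-75/16 → turn -1·90°
n=5: pose=(6,1,N); sL=60/13, sR=4/3; mL=-64/39, mR=38/39; mL+mR=-2/3 → advance -1; mR−mL=34/13 → turn +1·90°
n=6: pose=(6,0,W); sL=30/41, sR=30/13; mL=420/533, mR=-1035/533; mL+mR=-15/13 → advance -1; mR−mL=-1455/533 → turn -1·90°
n=7: pose=(7,0,N); sL=12/5, sR=12/13; mL=-48/65, mR=18/65; mL+mR=-6/13 → advance -1; mR−mL=66/65 → turn +1·90°

0 3/2 5/6 -1/3 -1/12 5 3 E
1 60 60/17 -480/17 450/17 4 3 N
2 6/5 6 12/5 -27/5 4 2 W
3 12 60/29 -144/29 114/29 5 2 N
4 15/16 15/4 45/32 -105/32 5 1 W
5 60/13 4/3 -64/39 38/39 6 1 N
6 30/41 30/13 420/533 -1035/533 6 0 W
7 12/5 12/13 -48/65 18/65 7 0 N
final 7 -1 W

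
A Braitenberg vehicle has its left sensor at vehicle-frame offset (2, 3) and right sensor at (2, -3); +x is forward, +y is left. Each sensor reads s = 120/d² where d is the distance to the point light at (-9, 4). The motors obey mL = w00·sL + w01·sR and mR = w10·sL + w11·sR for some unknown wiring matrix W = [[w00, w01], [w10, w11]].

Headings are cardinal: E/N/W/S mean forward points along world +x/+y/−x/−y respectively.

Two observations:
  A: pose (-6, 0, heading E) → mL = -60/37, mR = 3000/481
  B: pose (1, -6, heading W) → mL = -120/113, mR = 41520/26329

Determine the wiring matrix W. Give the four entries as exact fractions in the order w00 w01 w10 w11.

0 -1 1 1

obs A: pose=(-6,0,E) → sL=60/13, sR=60/37, mL=-60/37, mR=3000/481
obs B: pose=(1,-6,W) → sL=120/233, sR=120/113, mL=-120/113, mR=41520/26329
sensor matrix S = [[60/13, 60/37], [120/233, 120/113]]; det S = 51494400/12664249
solve [mL_A; mL_B] = S·[w00; w01] and [mR_A; mR_B] = S·[w10; w11]:
  w00 = 0, w01 = -1, w10 = 1, w11 = 1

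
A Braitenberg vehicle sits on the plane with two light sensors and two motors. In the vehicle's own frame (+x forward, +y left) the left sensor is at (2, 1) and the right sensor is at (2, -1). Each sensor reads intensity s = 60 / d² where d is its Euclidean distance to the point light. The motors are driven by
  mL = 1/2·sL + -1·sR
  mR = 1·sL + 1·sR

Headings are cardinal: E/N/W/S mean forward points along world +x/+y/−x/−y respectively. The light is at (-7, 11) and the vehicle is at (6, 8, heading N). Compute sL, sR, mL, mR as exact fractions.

left sensor world pos  = (5, 10); dL² = 145
right sensor world pos = (7, 10); dR² = 197
sL = 60/145 = 12/29
sR = 60/197 = 60/197
mL = 1/2·sL + -1·sR = -558/5713
mR = 1·sL + 1·sR = 4104/5713

12/29 60/197 -558/5713 4104/5713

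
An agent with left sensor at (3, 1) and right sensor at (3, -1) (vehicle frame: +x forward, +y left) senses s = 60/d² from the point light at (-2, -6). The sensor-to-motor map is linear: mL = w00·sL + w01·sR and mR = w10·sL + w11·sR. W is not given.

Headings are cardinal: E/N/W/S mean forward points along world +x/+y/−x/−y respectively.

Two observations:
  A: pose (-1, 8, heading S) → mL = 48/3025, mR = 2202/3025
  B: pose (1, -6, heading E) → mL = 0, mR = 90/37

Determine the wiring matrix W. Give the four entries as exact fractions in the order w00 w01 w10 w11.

-1 1 1 1/2

obs A: pose=(-1,8,S) → sL=12/25, sR=60/121, mL=48/3025, mR=2202/3025
obs B: pose=(1,-6,E) → sL=60/37, sR=60/37, mL=0, mR=90/37
sensor matrix S = [[12/25, 60/121], [60/37, 60/37]]; det S = -576/22385
solve [mL_A; mL_B] = S·[w00; w01] and [mR_A; mR_B] = S·[w10; w11]:
  w00 = -1, w01 = 1, w10 = 1, w11 = 1/2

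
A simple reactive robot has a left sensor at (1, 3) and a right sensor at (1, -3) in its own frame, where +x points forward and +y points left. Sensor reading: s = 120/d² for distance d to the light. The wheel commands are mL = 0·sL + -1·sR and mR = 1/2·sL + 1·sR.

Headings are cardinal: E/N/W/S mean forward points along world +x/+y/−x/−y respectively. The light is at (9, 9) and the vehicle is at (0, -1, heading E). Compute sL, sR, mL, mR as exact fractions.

120/113 120/233 -120/233 27540/26329

left sensor world pos  = (1, 2); dL² = 113
right sensor world pos = (1, -4); dR² = 233
sL = 120/113 = 120/113
sR = 120/233 = 120/233
mL = 0·sL + -1·sR = -120/233
mR = 1/2·sL + 1·sR = 27540/26329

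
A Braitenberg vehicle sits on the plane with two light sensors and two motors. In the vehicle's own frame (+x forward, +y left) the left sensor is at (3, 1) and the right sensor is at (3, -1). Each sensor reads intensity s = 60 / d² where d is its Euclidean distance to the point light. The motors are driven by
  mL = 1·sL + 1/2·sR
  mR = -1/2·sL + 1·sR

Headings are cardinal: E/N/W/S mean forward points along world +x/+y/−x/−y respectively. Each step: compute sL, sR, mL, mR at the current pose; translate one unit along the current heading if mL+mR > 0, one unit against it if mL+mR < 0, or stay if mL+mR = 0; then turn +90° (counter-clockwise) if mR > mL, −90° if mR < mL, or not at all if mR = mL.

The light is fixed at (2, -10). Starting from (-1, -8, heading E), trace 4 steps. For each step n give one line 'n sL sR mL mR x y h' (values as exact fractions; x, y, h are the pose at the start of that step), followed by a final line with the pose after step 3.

n=0: pose=(-1,-8,E); sL=20/3, sR=60; mL=110/3, mR=170/3; mL+mR=280/3 → advance +1; mR−mL=20 → turn +1·90°
n=1: pose=(0,-8,N); sL=30/17, sR=30/13; mL=645/221, mR=315/221; mL+mR=960/221 → advance +1; mR−mL=-330/221 → turn -1·90°
n=2: pose=(0,-7,E); sL=60/17, sR=12; mL=162/17, mR=174/17; mL+mR=336/17 → advance +1; mR−mL=12/17 → turn +1·90°
n=3: pose=(1,-7,N); sL=3/2, sR=5/3; mL=7/3, mR=11/12; mL+mR=13/4 → advance +1; mR−mL=-17/12 → turn -1·90°

0 20/3 60 110/3 170/3 -1 -8 E
1 30/17 30/13 645/221 315/221 0 -8 N
2 60/17 12 162/17 174/17 0 -7 E
3 3/2 5/3 7/3 11/12 1 -7 N
final 1 -6 E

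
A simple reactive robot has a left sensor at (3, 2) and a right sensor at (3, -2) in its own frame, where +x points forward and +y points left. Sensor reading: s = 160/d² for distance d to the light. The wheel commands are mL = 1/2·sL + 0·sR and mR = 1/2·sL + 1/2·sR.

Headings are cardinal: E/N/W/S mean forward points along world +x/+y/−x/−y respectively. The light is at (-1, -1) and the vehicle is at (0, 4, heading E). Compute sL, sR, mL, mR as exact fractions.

left sensor world pos  = (3, 6); dL² = 65
right sensor world pos = (3, 2); dR² = 25
sL = 160/65 = 32/13
sR = 160/25 = 32/5
mL = 1/2·sL + 0·sR = 16/13
mR = 1/2·sL + 1/2·sR = 288/65

32/13 32/5 16/13 288/65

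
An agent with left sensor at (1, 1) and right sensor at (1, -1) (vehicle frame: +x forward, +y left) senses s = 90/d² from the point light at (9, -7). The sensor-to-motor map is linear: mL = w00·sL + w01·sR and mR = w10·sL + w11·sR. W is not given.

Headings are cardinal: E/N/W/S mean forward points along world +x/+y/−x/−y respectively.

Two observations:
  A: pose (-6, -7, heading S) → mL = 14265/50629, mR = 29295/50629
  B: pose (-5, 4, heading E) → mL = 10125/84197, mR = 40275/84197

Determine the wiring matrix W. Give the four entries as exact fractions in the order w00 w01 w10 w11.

obs A: pose=(-6,-7,S) → sL=90/197, sR=90/257, mL=14265/50629, mR=29295/50629
obs B: pose=(-5,4,E) → sL=90/313, sR=90/269, mL=10125/84197, mR=40275/84197
sensor matrix S = [[90/197, 90/257], [90/313, 90/269]]; det S = 222328800/4262809913
solve [mL_A; mL_B] = S·[w00; w01] and [mR_A; mR_B] = S·[w10; w11]:
  w00 = 1, w01 = -1/2, w10 = 1/2, w11 = 1

1 -1/2 1/2 1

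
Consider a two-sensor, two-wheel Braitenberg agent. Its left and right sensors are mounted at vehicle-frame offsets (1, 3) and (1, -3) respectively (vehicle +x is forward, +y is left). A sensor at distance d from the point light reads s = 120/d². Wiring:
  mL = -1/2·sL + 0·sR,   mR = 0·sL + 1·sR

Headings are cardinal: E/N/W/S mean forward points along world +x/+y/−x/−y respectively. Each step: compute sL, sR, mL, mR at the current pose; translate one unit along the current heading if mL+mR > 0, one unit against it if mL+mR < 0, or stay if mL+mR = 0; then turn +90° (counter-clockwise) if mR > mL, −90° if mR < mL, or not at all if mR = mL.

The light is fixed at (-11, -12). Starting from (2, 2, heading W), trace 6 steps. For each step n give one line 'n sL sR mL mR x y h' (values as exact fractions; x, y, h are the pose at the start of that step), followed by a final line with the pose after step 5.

n=0: pose=(2,2,W); sL=24/53, sR=120/433; mL=-12/53, mR=120/433; mL+mR=1164/22949 → advance +1; mR−mL=11556/22949 → turn +1·90°
n=1: pose=(1,2,S); sL=60/197, sR=12/25; mL=-30/197, mR=12/25; mL+mR=1614/4925 → advance +1; mR−mL=3114/4925 → turn +1·90°
n=2: pose=(1,1,E); sL=24/85, sR=120/269; mL=-12/85, mR=120/269; mL+mR=6972/22865 → advance +1; mR−mL=13428/22865 → turn +1·90°
n=3: pose=(2,1,N); sL=15/37, sR=30/113; mL=-15/74, mR=30/113; mL+mR=525/8362 → advance +1; mR−mL=3915/8362 → turn +1·90°
n=4: pose=(2,2,W); sL=24/53, sR=120/433; mL=-12/53, mR=120/433; mL+mR=1164/22949 → advance +1; mR−mL=11556/22949 → turn +1·90°
n=5: pose=(1,2,S); sL=60/197, sR=12/25; mL=-30/197, mR=12/25; mL+mR=1614/4925 → advance +1; mR−mL=3114/4925 → turn +1·90°

0 24/53 120/433 -12/53 120/433 2 2 W
1 60/197 12/25 -30/197 12/25 1 2 S
2 24/85 120/269 -12/85 120/269 1 1 E
3 15/37 30/113 -15/74 30/113 2 1 N
4 24/53 120/433 -12/53 120/433 2 2 W
5 60/197 12/25 -30/197 12/25 1 2 S
final 1 1 E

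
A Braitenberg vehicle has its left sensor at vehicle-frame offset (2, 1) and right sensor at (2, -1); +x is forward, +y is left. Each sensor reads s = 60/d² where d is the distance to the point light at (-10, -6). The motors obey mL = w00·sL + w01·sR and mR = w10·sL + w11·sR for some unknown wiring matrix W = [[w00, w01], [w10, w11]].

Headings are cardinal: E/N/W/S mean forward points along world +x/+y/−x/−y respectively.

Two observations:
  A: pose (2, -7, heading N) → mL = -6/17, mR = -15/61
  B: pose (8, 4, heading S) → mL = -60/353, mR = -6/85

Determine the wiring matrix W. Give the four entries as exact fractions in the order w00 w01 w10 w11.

0 -1 -1/2 0

obs A: pose=(2,-7,N) → sL=30/61, sR=6/17, mL=-6/17, mR=-15/61
obs B: pose=(8,4,S) → sL=12/85, sR=60/353, mL=-60/353, mR=-6/85
sensor matrix S = [[30/61, 6/17], [12/85, 60/353]]; det S = 1050624/31115185
solve [mL_A; mL_B] = S·[w00; w01] and [mR_A; mR_B] = S·[w10; w11]:
  w00 = 0, w01 = -1, w10 = -1/2, w11 = 0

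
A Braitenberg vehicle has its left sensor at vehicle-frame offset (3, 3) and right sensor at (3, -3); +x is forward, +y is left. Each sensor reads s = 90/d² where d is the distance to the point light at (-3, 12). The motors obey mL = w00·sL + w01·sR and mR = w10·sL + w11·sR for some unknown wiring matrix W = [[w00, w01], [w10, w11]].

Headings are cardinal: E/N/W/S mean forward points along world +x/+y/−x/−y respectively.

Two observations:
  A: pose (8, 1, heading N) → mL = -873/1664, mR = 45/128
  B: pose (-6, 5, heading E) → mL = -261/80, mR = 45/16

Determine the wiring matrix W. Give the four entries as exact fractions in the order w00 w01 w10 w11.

-1/2 -1/2 1/2 0

obs A: pose=(8,1,N) → sL=45/64, sR=9/26, mL=-873/1664, mR=45/128
obs B: pose=(-6,5,E) → sL=45/8, sR=9/10, mL=-261/80, mR=45/16
sensor matrix S = [[45/64, 9/26], [45/8, 9/10]]; det S = -2187/1664
solve [mL_A; mL_B] = S·[w00; w01] and [mR_A; mR_B] = S·[w10; w11]:
  w00 = -1/2, w01 = -1/2, w10 = 1/2, w11 = 0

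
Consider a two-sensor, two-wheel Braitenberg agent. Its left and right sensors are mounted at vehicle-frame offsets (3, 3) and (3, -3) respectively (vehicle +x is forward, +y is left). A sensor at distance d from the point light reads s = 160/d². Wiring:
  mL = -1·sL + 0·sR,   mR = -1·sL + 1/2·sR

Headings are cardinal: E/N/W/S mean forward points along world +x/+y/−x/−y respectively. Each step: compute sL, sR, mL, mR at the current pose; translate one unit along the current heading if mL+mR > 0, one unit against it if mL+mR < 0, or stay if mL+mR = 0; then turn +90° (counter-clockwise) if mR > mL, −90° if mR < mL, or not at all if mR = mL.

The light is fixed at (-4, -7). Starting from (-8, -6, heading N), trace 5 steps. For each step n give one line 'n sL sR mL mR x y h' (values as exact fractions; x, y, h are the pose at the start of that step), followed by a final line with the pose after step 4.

n=0: pose=(-8,-6,N); sL=32/13, sR=160/17; mL=-32/13, mR=496/221; mL+mR=-48/221 → advance -1; mR−mL=80/17 → turn +1·90°
n=1: pose=(-8,-7,W); sL=80/29, sR=80/29; mL=-80/29, mR=-40/29; mL+mR=-120/29 → advance -1; mR−mL=40/29 → turn +1·90°
n=2: pose=(-7,-7,S); sL=160/9, sR=32/9; mL=-160/9, mR=-16; mL+mR=-304/9 → advance -1; mR−mL=16/9 → turn +1·90°
n=3: pose=(-7,-6,E); sL=10, sR=40; mL=-10, mR=10; mL+mR=0 → advance +0; mR−mL=20 → turn +1·90°
n=4: pose=(-7,-6,N); sL=40/13, sR=10; mL=-40/13, mR=25/13; mL+mR=-15/13 → advance -1; mR−mL=5 → turn +1·90°

0 32/13 160/17 -32/13 496/221 -8 -6 N
1 80/29 80/29 -80/29 -40/29 -8 -7 W
2 160/9 32/9 -160/9 -16 -7 -7 S
3 10 40 -10 10 -7 -6 E
4 40/13 10 -40/13 25/13 -7 -6 N
final -7 -7 W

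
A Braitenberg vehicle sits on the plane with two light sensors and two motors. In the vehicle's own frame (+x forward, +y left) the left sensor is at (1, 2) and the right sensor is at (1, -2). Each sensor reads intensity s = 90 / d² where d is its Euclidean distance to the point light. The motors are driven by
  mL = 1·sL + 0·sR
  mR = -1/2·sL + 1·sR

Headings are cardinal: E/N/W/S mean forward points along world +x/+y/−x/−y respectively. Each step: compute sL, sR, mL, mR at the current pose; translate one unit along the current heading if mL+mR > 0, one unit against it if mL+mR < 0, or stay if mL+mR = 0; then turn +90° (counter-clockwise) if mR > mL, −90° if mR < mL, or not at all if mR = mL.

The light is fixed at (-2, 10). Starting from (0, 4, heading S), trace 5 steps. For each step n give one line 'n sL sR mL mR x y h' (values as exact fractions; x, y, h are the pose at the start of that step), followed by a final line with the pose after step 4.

n=0: pose=(0,4,S); sL=18/13, sR=90/49; mL=18/13, mR=729/637; mL+mR=1611/637 → advance +1; mR−mL=-153/637 → turn -1·90°
n=1: pose=(0,3,W); sL=45/41, sR=45/13; mL=45/41, mR=3105/1066; mL+mR=4275/1066 → advance +1; mR−mL=1935/1066 → turn +1·90°
n=2: pose=(-1,3,S); sL=90/73, sR=18/13; mL=90/73, mR=729/949; mL+mR=1899/949 → advance +1; mR−mL=-441/949 → turn -1·90°
n=3: pose=(-1,2,W); sL=9/10, sR=5/2; mL=9/10, mR=41/20; mL+mR=59/20 → advance +1; mR−mL=23/20 → turn +1·90°
n=4: pose=(-2,2,S); sL=18/17, sR=18/17; mL=18/17, mR=9/17; mL+mR=27/17 → advance +1; mR−mL=-9/17 → turn -1·90°

0 18/13 90/49 18/13 729/637 0 4 S
1 45/41 45/13 45/41 3105/1066 0 3 W
2 90/73 18/13 90/73 729/949 -1 3 S
3 9/10 5/2 9/10 41/20 -1 2 W
4 18/17 18/17 18/17 9/17 -2 2 S
final -2 1 W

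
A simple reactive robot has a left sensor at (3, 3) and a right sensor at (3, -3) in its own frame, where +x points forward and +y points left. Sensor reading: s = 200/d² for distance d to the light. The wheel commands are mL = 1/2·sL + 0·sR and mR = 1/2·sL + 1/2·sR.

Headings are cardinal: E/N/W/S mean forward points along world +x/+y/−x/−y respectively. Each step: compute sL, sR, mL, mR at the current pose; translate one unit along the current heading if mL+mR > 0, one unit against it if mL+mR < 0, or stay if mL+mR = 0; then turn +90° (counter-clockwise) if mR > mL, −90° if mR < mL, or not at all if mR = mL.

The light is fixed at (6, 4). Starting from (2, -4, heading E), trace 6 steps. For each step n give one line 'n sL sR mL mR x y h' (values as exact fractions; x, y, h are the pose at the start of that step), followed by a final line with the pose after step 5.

n=0: pose=(2,-4,E); sL=100/13, sR=100/61; mL=50/13, mR=3700/793; mL+mR=6750/793 → advance +1; mR−mL=50/61 → turn +1·90°
n=1: pose=(3,-4,N); sL=200/61, sR=8; mL=100/61, mR=344/61; mL+mR=444/61 → advance +1; mR−mL=4 → turn +1·90°
n=2: pose=(3,-3,W); sL=25/17, sR=50/13; mL=25/34, mR=1175/442; mL+mR=750/221 → advance +1; mR−mL=25/13 → turn +1·90°
n=3: pose=(2,-3,S); sL=200/101, sR=200/149; mL=100/101, mR=25000/15049; mL+mR=39900/15049 → advance +1; mR−mL=100/149 → turn +1·90°
n=4: pose=(2,-4,E); sL=100/13, sR=100/61; mL=50/13, mR=3700/793; mL+mR=6750/793 → advance +1; mR−mL=50/61 → turn +1·90°
n=5: pose=(3,-4,N); sL=200/61, sR=8; mL=100/61, mR=344/61; mL+mR=444/61 → advance +1; mR−mL=4 → turn +1·90°

0 100/13 100/61 50/13 3700/793 2 -4 E
1 200/61 8 100/61 344/61 3 -4 N
2 25/17 50/13 25/34 1175/442 3 -3 W
3 200/101 200/149 100/101 25000/15049 2 -3 S
4 100/13 100/61 50/13 3700/793 2 -4 E
5 200/61 8 100/61 344/61 3 -4 N
final 3 -3 W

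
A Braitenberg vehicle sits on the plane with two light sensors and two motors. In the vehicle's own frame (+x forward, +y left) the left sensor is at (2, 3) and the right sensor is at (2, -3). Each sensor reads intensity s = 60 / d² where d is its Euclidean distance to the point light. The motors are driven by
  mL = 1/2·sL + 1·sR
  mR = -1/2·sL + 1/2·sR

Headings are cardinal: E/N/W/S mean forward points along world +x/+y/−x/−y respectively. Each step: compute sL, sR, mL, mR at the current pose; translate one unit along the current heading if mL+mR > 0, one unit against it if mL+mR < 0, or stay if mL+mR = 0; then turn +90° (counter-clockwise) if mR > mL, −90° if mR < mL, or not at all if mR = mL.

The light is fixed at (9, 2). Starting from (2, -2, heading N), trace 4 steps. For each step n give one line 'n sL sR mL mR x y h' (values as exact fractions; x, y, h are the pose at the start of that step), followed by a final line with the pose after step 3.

0 15/26 3 171/52 63/52 2 -2 N
1 12/5 60/61 666/305 -216/305 2 -1 E
2 30/17 30/53 1305/901 -540/901 3 -1 S
3 60/113 12/13 1746/1469 288/1469 3 -2 W
final 2 -2 N

n=0: pose=(2,-2,N); sL=15/26, sR=3; mL=171/52, mR=63/52; mL+mR=9/2 → advance +1; mR−mL=-27/13 → turn -1·90°
n=1: pose=(2,-1,E); sL=12/5, sR=60/61; mL=666/305, mR=-216/305; mL+mR=90/61 → advance +1; mR−mL=-882/305 → turn -1·90°
n=2: pose=(3,-1,S); sL=30/17, sR=30/53; mL=1305/901, mR=-540/901; mL+mR=45/53 → advance +1; mR−mL=-1845/901 → turn -1·90°
n=3: pose=(3,-2,W); sL=60/113, sR=12/13; mL=1746/1469, mR=288/1469; mL+mR=18/13 → advance +1; mR−mL=-1458/1469 → turn -1·90°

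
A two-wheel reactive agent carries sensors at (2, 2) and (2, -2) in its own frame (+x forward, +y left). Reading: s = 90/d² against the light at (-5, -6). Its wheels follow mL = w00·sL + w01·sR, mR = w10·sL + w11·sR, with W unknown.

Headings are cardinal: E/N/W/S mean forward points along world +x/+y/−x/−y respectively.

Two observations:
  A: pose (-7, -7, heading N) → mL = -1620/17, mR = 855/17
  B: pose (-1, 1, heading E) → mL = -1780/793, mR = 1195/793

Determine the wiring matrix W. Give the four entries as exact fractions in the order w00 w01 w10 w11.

-1 -1 1 1/2

obs A: pose=(-7,-7,N) → sL=90/17, sR=90, mL=-1620/17, mR=855/17
obs B: pose=(-1,1,E) → sL=10/13, sR=90/61, mL=-1780/793, mR=1195/793
sensor matrix S = [[90/17, 90], [10/13, 90/61]]; det S = -828000/13481
solve [mL_A; mL_B] = S·[w00; w01] and [mR_A; mR_B] = S·[w10; w11]:
  w00 = -1, w01 = -1, w10 = 1, w11 = 1/2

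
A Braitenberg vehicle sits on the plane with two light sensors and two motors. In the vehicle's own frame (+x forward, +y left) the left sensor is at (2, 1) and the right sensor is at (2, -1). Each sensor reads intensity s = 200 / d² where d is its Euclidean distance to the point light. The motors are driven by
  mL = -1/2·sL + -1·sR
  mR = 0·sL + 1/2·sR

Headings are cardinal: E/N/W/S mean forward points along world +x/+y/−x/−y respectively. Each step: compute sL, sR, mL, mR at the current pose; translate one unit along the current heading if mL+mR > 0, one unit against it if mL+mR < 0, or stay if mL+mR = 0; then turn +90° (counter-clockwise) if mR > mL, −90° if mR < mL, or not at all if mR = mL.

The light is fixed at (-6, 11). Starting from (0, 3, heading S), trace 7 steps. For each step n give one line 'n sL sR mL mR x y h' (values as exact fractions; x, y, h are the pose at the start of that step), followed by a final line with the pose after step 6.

n=0: pose=(0,3,S); sL=200/149, sR=8/5; mL=-1692/745, mR=4/5; mL+mR=-1096/745 → advance -1; mR−mL=2288/745 → turn +1·90°
n=1: pose=(0,4,E); sL=2, sR=25/16; mL=-41/16, mR=25/32; mL+mR=-57/32 → advance -1; mR−mL=107/32 → turn +1·90°
n=2: pose=(-1,4,N); sL=200/41, sR=200/61; mL=-14300/2501, mR=100/61; mL+mR=-10200/2501 → advance -1; mR−mL=18400/2501 → turn +1·90°
n=3: pose=(-1,3,W); sL=20/9, sR=100/29; mL=-1190/261, mR=50/29; mL+mR=-740/261 → advance -1; mR−mL=1640/261 → turn +1·90°
n=4: pose=(0,3,S); sL=200/149, sR=8/5; mL=-1692/745, mR=4/5; mL+mR=-1096/745 → advance -1; mR−mL=2288/745 → turn +1·90°
n=5: pose=(0,4,E); sL=2, sR=25/16; mL=-41/16, mR=25/32; mL+mR=-57/32 → advance -1; mR−mL=107/32 → turn +1·90°
n=6: pose=(-1,4,N); sL=200/41, sR=200/61; mL=-14300/2501, mR=100/61; mL+mR=-10200/2501 → advance -1; mR−mL=18400/2501 → turn +1·90°

0 200/149 8/5 -1692/745 4/5 0 3 S
1 2 25/16 -41/16 25/32 0 4 E
2 200/41 200/61 -14300/2501 100/61 -1 4 N
3 20/9 100/29 -1190/261 50/29 -1 3 W
4 200/149 8/5 -1692/745 4/5 0 3 S
5 2 25/16 -41/16 25/32 0 4 E
6 200/41 200/61 -14300/2501 100/61 -1 4 N
final -1 3 W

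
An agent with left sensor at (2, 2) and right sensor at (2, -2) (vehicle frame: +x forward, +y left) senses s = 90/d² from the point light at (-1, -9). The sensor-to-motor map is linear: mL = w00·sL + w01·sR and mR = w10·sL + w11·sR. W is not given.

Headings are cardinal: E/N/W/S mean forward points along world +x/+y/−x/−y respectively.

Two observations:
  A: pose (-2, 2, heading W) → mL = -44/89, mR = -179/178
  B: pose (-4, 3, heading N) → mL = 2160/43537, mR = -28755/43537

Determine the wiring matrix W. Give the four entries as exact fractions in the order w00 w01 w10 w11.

-1 1 -1/2 -1

obs A: pose=(-2,2,W) → sL=1, sR=45/89, mL=-44/89, mR=-179/178
obs B: pose=(-4,3,N) → sL=90/221, sR=90/197, mL=2160/43537, mR=-28755/43537
sensor matrix S = [[1, 45/89], [90/221, 90/197]]; det S = 972360/3874793
solve [mL_A; mL_B] = S·[w00; w01] and [mR_A; mR_B] = S·[w10; w11]:
  w00 = -1, w01 = 1, w10 = -1/2, w11 = -1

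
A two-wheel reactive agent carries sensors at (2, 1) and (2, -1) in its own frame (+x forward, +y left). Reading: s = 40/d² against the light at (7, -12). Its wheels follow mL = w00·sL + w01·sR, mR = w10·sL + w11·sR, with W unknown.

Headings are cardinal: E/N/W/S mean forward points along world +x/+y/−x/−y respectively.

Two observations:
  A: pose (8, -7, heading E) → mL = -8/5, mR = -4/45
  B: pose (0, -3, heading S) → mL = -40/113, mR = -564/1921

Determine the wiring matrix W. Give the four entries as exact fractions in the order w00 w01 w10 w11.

0 -1 -1 1/2

obs A: pose=(8,-7,E) → sL=8/9, sR=8/5, mL=-8/5, mR=-4/45
obs B: pose=(0,-3,S) → sL=8/17, sR=40/113, mL=-40/113, mR=-564/1921
sensor matrix S = [[8/9, 8/5], [8/17, 40/113]]; det S = -37888/86445
solve [mL_A; mL_B] = S·[w00; w01] and [mR_A; mR_B] = S·[w10; w11]:
  w00 = 0, w01 = -1, w10 = -1, w11 = 1/2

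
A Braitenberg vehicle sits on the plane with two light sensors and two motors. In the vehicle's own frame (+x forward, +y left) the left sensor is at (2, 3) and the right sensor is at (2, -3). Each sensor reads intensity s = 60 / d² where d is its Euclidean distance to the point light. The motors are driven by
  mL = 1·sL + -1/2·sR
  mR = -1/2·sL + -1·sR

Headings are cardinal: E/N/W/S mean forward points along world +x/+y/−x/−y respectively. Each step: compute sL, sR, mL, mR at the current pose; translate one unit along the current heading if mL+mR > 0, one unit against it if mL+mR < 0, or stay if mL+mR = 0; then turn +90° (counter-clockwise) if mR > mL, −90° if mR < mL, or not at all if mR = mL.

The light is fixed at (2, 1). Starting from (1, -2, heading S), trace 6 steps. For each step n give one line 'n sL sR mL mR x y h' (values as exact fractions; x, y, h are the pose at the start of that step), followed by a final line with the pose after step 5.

n=0: pose=(1,-2,S); sL=60/29, sR=60/41; mL=1590/1189, mR=-2970/1189; mL+mR=-1380/1189 → advance -1; mR−mL=-4560/1189 → turn -1·90°
n=1: pose=(1,-1,W); sL=30/17, sR=6; mL=-21/17, mR=-117/17; mL+mR=-138/17 → advance -1; mR−mL=-96/17 → turn -1·90°
n=2: pose=(2,-1,N); sL=20/3, sR=20/3; mL=10/3, mR=-10; mL+mR=-20/3 → advance -1; mR−mL=-40/3 → turn -1·90°
n=3: pose=(2,-2,E); sL=15, sR=3/2; mL=57/4, mR=-9; mL+mR=21/4 → advance +1; mR−mL=-93/4 → turn -1·90°
n=4: pose=(3,-2,S); sL=60/41, sR=60/29; mL=510/1189, mR=-3330/1189; mL+mR=-2820/1189 → advance -1; mR−mL=-3840/1189 → turn -1·90°
n=5: pose=(3,-1,W); sL=30/13, sR=30; mL=-165/13, mR=-405/13; mL+mR=-570/13 → advance -1; mR−mL=-240/13 → turn -1·90°

0 60/29 60/41 1590/1189 -2970/1189 1 -2 S
1 30/17 6 -21/17 -117/17 1 -1 W
2 20/3 20/3 10/3 -10 2 -1 N
3 15 3/2 57/4 -9 2 -2 E
4 60/41 60/29 510/1189 -3330/1189 3 -2 S
5 30/13 30 -165/13 -405/13 3 -1 W
final 4 -1 N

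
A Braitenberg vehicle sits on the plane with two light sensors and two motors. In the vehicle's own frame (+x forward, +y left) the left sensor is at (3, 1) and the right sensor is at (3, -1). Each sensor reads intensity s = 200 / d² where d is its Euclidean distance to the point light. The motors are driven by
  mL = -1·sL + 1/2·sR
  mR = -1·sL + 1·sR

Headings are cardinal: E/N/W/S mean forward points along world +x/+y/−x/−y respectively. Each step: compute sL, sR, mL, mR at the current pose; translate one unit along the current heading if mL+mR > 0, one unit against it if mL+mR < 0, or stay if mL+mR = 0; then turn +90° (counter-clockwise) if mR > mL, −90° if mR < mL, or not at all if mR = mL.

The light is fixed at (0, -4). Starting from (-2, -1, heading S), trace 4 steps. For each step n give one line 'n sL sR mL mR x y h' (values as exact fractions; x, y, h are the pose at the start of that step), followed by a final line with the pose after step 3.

n=0: pose=(-2,-1,S); sL=200, sR=200/9; mL=-1700/9, mR=-1600/9; mL+mR=-1100/3 → advance -1; mR−mL=100/9 → turn +1·90°
n=1: pose=(-2,0,E); sL=100/13, sR=20; mL=30/13, mR=160/13; mL+mR=190/13 → advance +1; mR−mL=10 → turn +1·90°
n=2: pose=(-1,0,N); sL=200/53, sR=200/49; mL=-4500/2597, mR=800/2597; mL+mR=-3700/2597 → advance -1; mR−mL=100/49 → turn +1·90°
n=3: pose=(-1,-1,W); sL=10, sR=25/4; mL=-55/8, mR=-15/4; mL+mR=-85/8 → advance -1; mR−mL=25/8 → turn +1·90°

0 200 200/9 -1700/9 -1600/9 -2 -1 S
1 100/13 20 30/13 160/13 -2 0 E
2 200/53 200/49 -4500/2597 800/2597 -1 0 N
3 10 25/4 -55/8 -15/4 -1 -1 W
final 0 -1 S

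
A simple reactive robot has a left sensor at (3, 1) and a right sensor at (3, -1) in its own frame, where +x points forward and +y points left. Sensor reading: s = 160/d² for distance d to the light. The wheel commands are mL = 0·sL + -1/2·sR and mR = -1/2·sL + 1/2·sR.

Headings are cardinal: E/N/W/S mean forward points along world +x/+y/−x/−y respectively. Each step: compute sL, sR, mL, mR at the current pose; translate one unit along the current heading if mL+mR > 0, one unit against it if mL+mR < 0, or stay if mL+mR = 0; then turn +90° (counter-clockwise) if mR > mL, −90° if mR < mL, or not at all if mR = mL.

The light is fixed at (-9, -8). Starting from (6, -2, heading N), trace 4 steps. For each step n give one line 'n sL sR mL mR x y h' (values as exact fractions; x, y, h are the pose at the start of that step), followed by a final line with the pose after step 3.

0 160/277 160/337 -80/337 -4800/93349 6 -2 N
1 1 8/9 -4/9 -1/18 6 -3 W
2 160/293 160/229 -80/229 5120/67097 7 -3 S
3 16/41 80/193 -40/193 96/7913 7 -2 E
final 6 -2 N

n=0: pose=(6,-2,N); sL=160/277, sR=160/337; mL=-80/337, mR=-4800/93349; mL+mR=-80/277 → advance -1; mR−mL=17360/93349 → turn +1·90°
n=1: pose=(6,-3,W); sL=1, sR=8/9; mL=-4/9, mR=-1/18; mL+mR=-1/2 → advance -1; mR−mL=7/18 → turn +1·90°
n=2: pose=(7,-3,S); sL=160/293, sR=160/229; mL=-80/229, mR=5120/67097; mL+mR=-80/293 → advance -1; mR−mL=28560/67097 → turn +1·90°
n=3: pose=(7,-2,E); sL=16/41, sR=80/193; mL=-40/193, mR=96/7913; mL+mR=-8/41 → advance -1; mR−mL=1736/7913 → turn +1·90°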